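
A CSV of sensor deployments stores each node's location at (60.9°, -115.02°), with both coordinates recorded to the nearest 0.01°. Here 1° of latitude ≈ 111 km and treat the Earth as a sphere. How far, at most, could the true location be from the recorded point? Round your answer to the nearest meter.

Rounding to 2 decimal places leaves each coordinate within ±0.005° of the true value.
North–south component: 0.005° × 111000 = 555 m.
East–west component at 60.9°: 0.005° × 111000 × cos 60.9° ≈ 0.005 × 53983.2 ≈ 269.916 m.
The two errors are perpendicular, so the maximum displacement is √(555² + 269.916²) ≈ 617.155 m.

617 meters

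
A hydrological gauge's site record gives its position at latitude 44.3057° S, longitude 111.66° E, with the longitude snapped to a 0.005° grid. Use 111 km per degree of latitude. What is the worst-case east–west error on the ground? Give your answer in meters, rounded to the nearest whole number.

199 meters

With a 0.005° grid the true value lies within half a step, ±0.005°/2 = ±0.0025°, of the stored one.
One degree of longitude at 44.3057° is 111000 × cos 44.3057° ≈ 111000 × 0.7156 = 79434.2 m.
East–west error: 0.0025° × 79434.2 m/° ≈ 198.585 m.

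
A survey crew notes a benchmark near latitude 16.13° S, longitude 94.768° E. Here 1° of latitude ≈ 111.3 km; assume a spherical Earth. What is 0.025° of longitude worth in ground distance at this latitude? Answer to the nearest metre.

2673 metres

0.025° of longitude at 16.13° is 0.025 × 111300 × cos 16.13° ≈ 0.025 × 106919 = 2672.96 m.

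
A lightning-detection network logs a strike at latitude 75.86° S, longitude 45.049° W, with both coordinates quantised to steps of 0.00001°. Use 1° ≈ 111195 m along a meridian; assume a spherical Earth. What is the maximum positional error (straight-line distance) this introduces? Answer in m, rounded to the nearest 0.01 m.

With a 0.00001° grid the true value lies within half a step, ±0.00001°/2 = ±5e-06°, of the stored one.
North–south component: 5e-06° × 111195 = 0.555975 m.
E–W at 75.86°: 5e-06° × 111195 × cos 75.86° = 5e-06 × 111195 × 0.2443 ≈ 0.13582 m.
The two errors are perpendicular, so the maximum displacement is √(0.555975² + 0.13582²) ≈ 0.572325 m.

0.57 m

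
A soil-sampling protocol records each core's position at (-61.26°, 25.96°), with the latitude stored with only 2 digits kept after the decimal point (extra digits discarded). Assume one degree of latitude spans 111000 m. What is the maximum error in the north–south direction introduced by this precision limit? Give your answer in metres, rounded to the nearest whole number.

1110 metres

Truncating at 2 decimal places can drop up to a full unit in the last place, so the latitude may be off by as much as 0.01°.
North–south distance: 0.01° × 111000 m/° = 1110 m.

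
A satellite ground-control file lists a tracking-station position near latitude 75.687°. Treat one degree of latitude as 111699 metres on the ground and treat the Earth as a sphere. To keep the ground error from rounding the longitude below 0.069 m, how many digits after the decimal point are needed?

At 75.687° one degree of longitude covers 111699 × cos 75.687° ≈ 111699 × 0.2472 ≈ 27614.1 m.
Rounding to N decimal places gives at most 0.5 × 10⁻ᴺ degrees of error, i.e. 0.5 × 10⁻ᴺ × 27614.1 m.
Setting 13807.1 × 10⁻ᴺ ≤ 0.069 gives 10ᴺ ≥ 2.001e+05, i.e. N ≥ 5.30.
At 5 places the error can reach 0.138 m, but 6 places keeps it to 0.0138 m.

6 decimal places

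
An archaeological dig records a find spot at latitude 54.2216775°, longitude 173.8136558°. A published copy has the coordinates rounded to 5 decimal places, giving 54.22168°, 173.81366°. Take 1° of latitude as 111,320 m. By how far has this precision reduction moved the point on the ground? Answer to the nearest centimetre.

The latitude changed by -0.0000025° and the longitude by -0.0000042°.
N–S: -0.0000025° × 111320 m/° = -0.2783 m.
E–W at 54.2217°: -0.0000042° × 111320 × cos 54.2217° = -0.0000042 × 111320 × 0.5847 ≈ -0.27335 m.
Combined displacement = (0.2783² + 0.27335²)^½ ≈ 0.390091 m.
That is 0.390091 m = 39.009 cm.

39 centimetres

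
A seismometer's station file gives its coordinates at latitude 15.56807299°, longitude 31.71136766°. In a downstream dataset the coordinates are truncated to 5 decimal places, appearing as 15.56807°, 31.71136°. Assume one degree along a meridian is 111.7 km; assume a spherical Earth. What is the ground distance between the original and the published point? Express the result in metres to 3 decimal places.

The latitude changed by +0.00000299° and the longitude by +0.00000766°.
N–S: 0.00000299° × 111700 m/° = 0.333983 m.
E–W at 15.5681°: 0.00000766° × 111700 × cos 15.5681° = 0.00000766 × 111700 × 0.9633 ≈ 0.824231 m.
Combined displacement = (0.333983² + 0.824231²)^½ ≈ 0.889327 m.

0.889 metres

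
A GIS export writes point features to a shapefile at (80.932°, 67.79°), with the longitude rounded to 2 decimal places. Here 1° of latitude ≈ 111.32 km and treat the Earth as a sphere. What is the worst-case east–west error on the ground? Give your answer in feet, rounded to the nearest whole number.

288 feet

Rounding to 2 decimal places leaves the longitude within ±0.005° of the true value.
At latitude 80.932° a degree of longitude spans 111320 m × cos 80.932° = 111320 × 0.1576 ≈ 17544.8 m.
Maximum E–W displacement: 0.005 × 17544.8 = 87.7238 m.
Converting: 87.7238 m × 3.2808 ft/m ≈ 287.81 ft.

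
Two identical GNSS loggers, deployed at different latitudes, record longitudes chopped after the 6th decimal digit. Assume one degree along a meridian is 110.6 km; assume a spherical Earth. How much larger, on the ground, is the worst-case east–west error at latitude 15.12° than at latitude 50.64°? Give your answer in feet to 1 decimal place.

Truncating at 6 decimal places can drop up to a full unit in the last place, so the longitude may be off by as much as 1e-06°.
At 15.12°: 1e-06° × 110600 × cos 15.12° = 1e-06 × 110600 × 0.9654 ≈ 0.10677 m.
At 50.64°: 1e-06° × 110600 × cos 50.64° = 1e-06 × 110600 × 0.6342 ≈ 0.070142 m.
So the lower-latitude error exceeds the higher by 0.10677 − 0.070142 = 0.03663 m.
In feet: 0.0366297 m ÷ 0.3048 ≈ 0.12018 ft.

0.1 feet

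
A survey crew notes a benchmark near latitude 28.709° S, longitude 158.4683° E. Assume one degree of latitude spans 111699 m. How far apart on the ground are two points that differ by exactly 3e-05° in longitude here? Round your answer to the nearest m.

3e-05° of longitude at 28.709° is 3e-05 × 111699 × cos 28.709° ≈ 3e-05 × 97967.9 = 2.93904 m.

3 m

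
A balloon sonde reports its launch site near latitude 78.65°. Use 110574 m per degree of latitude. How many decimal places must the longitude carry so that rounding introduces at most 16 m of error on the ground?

3 decimal places

At 78.65° one degree of longitude covers 110574 × cos 78.65° ≈ 110574 × 0.1968 ≈ 21761.2 m.
With N decimal places the half-ulp bound is 0.5·10⁻ᴺ°, or 0.5·10⁻ᴺ × 21761.2 m on the ground.
Need 0.5 × 21761.2 × 10⁻ᴺ ≤ 16 → 10⁻ᴺ ≤ 1.471e-03, so N ≥ 2.83.
So 3 decimal places suffice (10.9 m); 2 would allow up to 109 m.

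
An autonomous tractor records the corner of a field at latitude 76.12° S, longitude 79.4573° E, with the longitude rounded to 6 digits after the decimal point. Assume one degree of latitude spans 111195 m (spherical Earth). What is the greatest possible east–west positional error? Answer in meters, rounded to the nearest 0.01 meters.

Rounding to 6 decimal places leaves the longitude within ±5e-07° of the true value.
Parallels shrink by cos φ, so at 76.12° a degree of longitude is 111195 × 0.2399 ≈ 26674.5 m.
Maximum E–W displacement: 5e-07 × 26674.5 = 0.0133372 m.

0.01 meters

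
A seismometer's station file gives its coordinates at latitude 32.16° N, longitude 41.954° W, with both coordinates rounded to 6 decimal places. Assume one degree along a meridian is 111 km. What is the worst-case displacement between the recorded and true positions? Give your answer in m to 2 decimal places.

0.07 m

Rounding to 6 decimal places leaves each coordinate within ±5e-07° of the true value.
N–S: 5e-07° × 111000 m/° = 0.0555 m.
East–west component at 32.16°: 5e-07° × 111000 × cos 32.16° ≈ 5e-07 × 93968.7 ≈ 0.0469844 m.
Combining orthogonally: (0.0555² + 0.0469844²)^½ ≈ 0.0727171 m.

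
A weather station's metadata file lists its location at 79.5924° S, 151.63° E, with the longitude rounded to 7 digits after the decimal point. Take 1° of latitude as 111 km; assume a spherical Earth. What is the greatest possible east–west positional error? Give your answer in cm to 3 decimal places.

0.100 cm

Rounding to 7 decimal places leaves the longitude within ±5e-08° of the true value.
At latitude 79.5924° a degree of longitude spans 111000 m × cos 79.5924° = 111000 × 0.1806 ≈ 20052.1 m.
So at most 5e-08° × 20052.1 ≈ 0.00100261 m east–west.
That is 0.00100261 m = 0.10026 cm.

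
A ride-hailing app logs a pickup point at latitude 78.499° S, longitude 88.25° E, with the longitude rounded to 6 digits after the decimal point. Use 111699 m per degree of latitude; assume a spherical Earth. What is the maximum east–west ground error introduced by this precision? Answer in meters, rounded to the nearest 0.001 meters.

0.011 meters

Rounding to 6 decimal places leaves the longitude within ±5e-07° of the true value.
Parallels shrink by cos φ, so at 78.499° a degree of longitude is 111699 × 0.1994 ≈ 22271.1 m.
So at most 5e-07° × 22271.1 ≈ 0.0111356 m east–west.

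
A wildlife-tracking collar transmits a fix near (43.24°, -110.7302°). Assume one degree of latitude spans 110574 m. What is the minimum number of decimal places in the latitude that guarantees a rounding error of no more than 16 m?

One degree of latitude covers 110574 m.
N decimal places → at most half a unit in the last place, 0.5 × 10⁻ᴺ° = 110574/2 × 10⁻ᴺ m.
Setting 55287 × 10⁻ᴺ ≤ 16 gives 10ᴺ ≥ 3455, i.e. N ≥ 3.54.
At 3 places the error can reach 55.3 m, but 4 places keeps it to 5.53 m.

4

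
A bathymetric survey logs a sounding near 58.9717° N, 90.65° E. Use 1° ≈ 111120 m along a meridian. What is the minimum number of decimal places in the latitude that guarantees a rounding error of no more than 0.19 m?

6

One degree of latitude covers 111120 m.
Rounding to N decimal places gives at most 0.5 × 10⁻ᴺ degrees of error, i.e. 0.5 × 10⁻ᴺ × 111120 m.
Need 0.5 × 111120 × 10⁻ᴺ ≤ 0.19 → 10⁻ᴺ ≤ 3.420e-06, so N ≥ 5.47.
So 6 decimal places suffice (0.0556 m); 5 would allow up to 0.556 m.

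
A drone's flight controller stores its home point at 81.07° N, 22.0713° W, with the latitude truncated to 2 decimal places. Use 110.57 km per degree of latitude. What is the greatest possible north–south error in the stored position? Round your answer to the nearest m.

1106 m

Truncating at 2 decimal places can drop up to a full unit in the last place, so the latitude may be off by as much as 0.01°.
Along the meridian that is 0.01° × 110570 m/° = 1105.7 m.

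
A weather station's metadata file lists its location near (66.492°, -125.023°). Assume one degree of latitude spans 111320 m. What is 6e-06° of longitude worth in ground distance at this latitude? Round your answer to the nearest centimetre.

27 centimetres

One degree of longitude here spans 111320 × cos 66.492° = 111320 × 0.3989 ≈ 44403 m; 6e-06° of that is 0.266418 m.
That is 0.266418 m = 26.642 cm.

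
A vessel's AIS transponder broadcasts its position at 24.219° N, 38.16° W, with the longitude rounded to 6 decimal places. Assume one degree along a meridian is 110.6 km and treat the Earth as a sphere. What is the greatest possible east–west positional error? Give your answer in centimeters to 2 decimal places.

5.04 centimeters

Rounding to 6 decimal places leaves the longitude within ±5e-07° of the true value.
One degree of longitude at 24.219° is 110600 × cos 24.219° ≈ 110600 × 0.9120 = 100865 m.
So at most 5e-07° × 100865 ≈ 0.0504327 m east–west.
That is 0.0504327 m = 5.0433 cm.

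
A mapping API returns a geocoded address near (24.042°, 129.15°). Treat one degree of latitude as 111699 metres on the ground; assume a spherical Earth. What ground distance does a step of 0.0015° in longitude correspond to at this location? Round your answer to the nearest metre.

One degree of longitude here spans 111699 × cos 24.042° = 111699 × 0.9132 ≈ 102009 m; 0.0015° of that is 153.013 m.

153 metres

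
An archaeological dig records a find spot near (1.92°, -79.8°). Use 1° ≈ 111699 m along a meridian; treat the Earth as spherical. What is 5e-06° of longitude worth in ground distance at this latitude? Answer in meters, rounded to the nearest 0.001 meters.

0.558 meters

At 1.92° a degree of longitude is 111699 × cos 1.92° ≈ 111636 m, so 5e-06° corresponds to 0.558181 m.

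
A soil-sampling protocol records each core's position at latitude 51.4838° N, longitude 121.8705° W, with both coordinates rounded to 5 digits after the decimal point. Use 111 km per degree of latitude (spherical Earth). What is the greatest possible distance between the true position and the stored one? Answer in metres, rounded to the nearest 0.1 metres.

Rounding to 5 decimal places leaves each coordinate within ±5e-06° of the true value.
N–S: 5e-06° × 111000 m/° = 0.555 m.
East–west component at 51.4838°: 5e-06° × 111000 × cos 51.4838° ≈ 5e-06 × 69123.7 ≈ 0.345618 m.
The two errors are perpendicular, so the maximum displacement is √(0.555² + 0.345618²) ≈ 0.653817 m.

0.7 metres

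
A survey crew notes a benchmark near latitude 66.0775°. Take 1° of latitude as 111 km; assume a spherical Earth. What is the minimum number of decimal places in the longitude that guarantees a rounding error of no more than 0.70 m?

At 66.0775° one degree of longitude covers 111000 × cos 66.0775° ≈ 111000 × 0.4055 ≈ 45010.6 m.
N decimal places → at most half a unit in the last place, 0.5 × 10⁻ᴺ° = 45010.6/2 × 10⁻ᴺ m.
Need 0.5 × 45010.6 × 10⁻ᴺ ≤ 0.70 → 10⁻ᴺ ≤ 3.110e-05, so N ≥ 4.51.
At 4 places the error can reach 2.25 m, but 5 places keeps it to 0.225 m.

5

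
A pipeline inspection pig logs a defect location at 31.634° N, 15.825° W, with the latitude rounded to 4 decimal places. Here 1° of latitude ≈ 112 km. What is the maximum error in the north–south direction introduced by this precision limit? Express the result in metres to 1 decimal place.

Rounding to 4 decimal places leaves the latitude within ±5e-05° of the true value.
Along the meridian that is 5e-05° × 112000 m/° = 5.6 m.

5.6 metres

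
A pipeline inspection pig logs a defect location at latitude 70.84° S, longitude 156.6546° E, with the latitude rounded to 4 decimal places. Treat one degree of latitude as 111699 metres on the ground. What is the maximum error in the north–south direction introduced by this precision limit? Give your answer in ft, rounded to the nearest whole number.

18 ft

Rounding to 4 decimal places leaves the latitude within ±5e-05° of the true value.
North–south distance: 5e-05° × 111699 m/° = 5.58495 m.
Converting: 5.58495 m × 3.2808 ft/m ≈ 18.323 ft.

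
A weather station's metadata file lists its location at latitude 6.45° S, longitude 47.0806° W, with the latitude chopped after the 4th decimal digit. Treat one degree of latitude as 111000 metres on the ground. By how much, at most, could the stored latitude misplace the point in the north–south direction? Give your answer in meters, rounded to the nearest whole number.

11 meters

Truncating at 4 decimal places can drop up to a full unit in the last place, so the latitude may be off by as much as 0.0001°.
So the N–S error is at most 0.0001 × 111000 = 11.1 m.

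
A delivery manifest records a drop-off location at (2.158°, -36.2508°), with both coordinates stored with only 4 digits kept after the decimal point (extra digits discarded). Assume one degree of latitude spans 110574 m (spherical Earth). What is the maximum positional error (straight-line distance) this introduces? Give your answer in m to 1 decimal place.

15.6 m

Truncating at 4 decimal places can drop up to a full unit in the last place, so each coordinate may be off by as much as 0.0001°.
N–S: 0.0001° × 110574 m/° = 11.0574 m.
Longitude error → 0.0001 × 110574 × cos 2.158° = 0.0001 × 110574 × 0.9993 ≈ 11.0496 m.
Worst case both components are at the extreme and orthogonal: √(11.0574² + 11.0496²) ≈ 15.632 m.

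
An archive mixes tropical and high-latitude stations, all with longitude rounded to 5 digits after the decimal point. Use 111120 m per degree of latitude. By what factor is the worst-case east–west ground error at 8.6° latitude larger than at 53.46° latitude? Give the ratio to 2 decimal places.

Rounding to 5 decimal places leaves the longitude within ±5e-06° of the true value.
At 8.6°: 5e-06° × 111120 × cos 8.6° = 5e-06 × 111120 × 0.9888 ≈ 0.54935 m.
Error at 53.46° = 5e-06° × 111120 × cos 53.46° ≈ 0.5556 × 0.5954 = 0.3308 m.
The ratio reduces to cos 8.6° / cos 53.46° = 0.9888/0.5954 ≈ 1.6607.

1.66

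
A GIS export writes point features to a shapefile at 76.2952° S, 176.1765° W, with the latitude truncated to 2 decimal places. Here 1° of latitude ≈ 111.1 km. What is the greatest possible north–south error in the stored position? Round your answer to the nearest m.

1111 m

Truncating at 2 decimal places can drop up to a full unit in the last place, so the latitude may be off by as much as 0.01°.
Along the meridian that is 0.01° × 111100 m/° = 1111 m.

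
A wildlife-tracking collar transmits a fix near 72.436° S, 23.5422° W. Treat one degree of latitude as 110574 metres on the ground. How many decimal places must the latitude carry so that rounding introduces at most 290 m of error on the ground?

3 decimal places

One degree of latitude covers 110574 m.
With N decimal places the half-ulp bound is 0.5·10⁻ᴺ°, or 0.5·10⁻ᴺ × 110574 m on the ground.
Need 0.5 × 110574 × 10⁻ᴺ ≤ 290 → 10⁻ᴺ ≤ 5.245e-03, so N ≥ 2.28.
So 3 decimal places suffice (55.3 m); 2 would allow up to 553 m.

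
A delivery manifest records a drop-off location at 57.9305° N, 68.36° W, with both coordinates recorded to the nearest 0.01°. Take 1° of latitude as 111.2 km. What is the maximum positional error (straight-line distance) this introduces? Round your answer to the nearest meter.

Rounding to 2 decimal places leaves each coordinate within ±0.005° of the true value.
N–S: 0.005° × 111200 m/° = 556 m.
Longitude error → 0.005 × 111200 × cos 57.9305° = 0.005 × 111200 × 0.5309 ≈ 295.207 m.
The two errors are perpendicular, so the maximum displacement is √(556² + 295.207²) ≈ 629.51 m.

630 meters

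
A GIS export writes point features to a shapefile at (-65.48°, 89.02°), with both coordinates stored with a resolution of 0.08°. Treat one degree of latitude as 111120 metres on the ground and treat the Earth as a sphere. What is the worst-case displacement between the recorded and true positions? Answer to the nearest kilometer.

With a 0.08° grid the true value lies within half a step, ±0.08°/2 = ±0.04°, of the stored one.
N–S: 0.04° × 111120 m/° = 4444.8 m.
Longitude error → 0.04 × 111120 × cos 65.48° = 0.04 × 111120 × 0.4150 ≈ 1844.64 m.
The two errors are perpendicular, so the maximum displacement is √(4444.8² + 1844.64²) ≈ 4812.37 m.
That is 4812.37 m = 4.8124 km.

5 kilometers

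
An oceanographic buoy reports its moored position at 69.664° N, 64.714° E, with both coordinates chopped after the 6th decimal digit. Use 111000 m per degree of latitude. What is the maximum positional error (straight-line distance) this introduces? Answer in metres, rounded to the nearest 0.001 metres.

0.118 metres

Truncating at 6 decimal places can drop up to a full unit in the last place, so each coordinate may be off by as much as 1e-06°.
North–south component: 1e-06° × 111000 = 0.111 m.
East–west component at 69.664°: 1e-06° × 111000 × cos 69.664° ≈ 1e-06 × 38575.3 ≈ 0.0385753 m.
The two errors are perpendicular, so the maximum displacement is √(0.111² + 0.0385753²) ≈ 0.117512 m.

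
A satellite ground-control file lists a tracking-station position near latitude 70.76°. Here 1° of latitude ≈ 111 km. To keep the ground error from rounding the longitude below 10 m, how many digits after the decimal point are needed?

At 70.76° one degree of longitude covers 111000 × cos 70.76° ≈ 111000 × 0.3295 ≈ 36577.4 m.
Rounding to N decimal places gives at most 0.5 × 10⁻ᴺ degrees of error, i.e. 0.5 × 10⁻ᴺ × 36577.4 m.
Setting 18288.7 × 10⁻ᴺ ≤ 10 gives 10ᴺ ≥ 1829, i.e. N ≥ 3.26.
At 3 places the error can reach 18.3 m, but 4 places keeps it to 1.83 m.

4 decimal places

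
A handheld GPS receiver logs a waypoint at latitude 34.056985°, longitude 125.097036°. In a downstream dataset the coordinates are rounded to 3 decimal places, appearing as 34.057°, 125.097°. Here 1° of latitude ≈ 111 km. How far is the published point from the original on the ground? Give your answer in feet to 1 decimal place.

12.2 feet

Δlat = 34.056985 − 34.057 = -0.000015°; Δlon = 125.097036 − 125.097 = +0.000036°.
North–south shift: -0.000015 × 111000 = -1.665 m.
East–west at this latitude: 0.000036° × 111000 × cos 34.057° ≈ 0.000036 × 91961.4 = 3.31061 m.
Distance: √(1.665² + 3.31061²) ≈ 3.70572 m.
In feet: 3.70572 m ÷ 0.3048 ≈ 12.158 ft.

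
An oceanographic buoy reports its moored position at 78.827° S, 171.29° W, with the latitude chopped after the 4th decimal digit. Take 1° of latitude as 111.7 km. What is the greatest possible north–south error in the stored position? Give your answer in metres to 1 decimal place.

Truncating at 4 decimal places can drop up to a full unit in the last place, so the latitude may be off by as much as 0.0001°.
Along the meridian that is 0.0001° × 111700 m/° = 11.17 m.

11.2 metres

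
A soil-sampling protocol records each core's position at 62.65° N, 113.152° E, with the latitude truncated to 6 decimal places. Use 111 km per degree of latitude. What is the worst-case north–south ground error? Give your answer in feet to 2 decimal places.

0.36 feet

Truncating at 6 decimal places can drop up to a full unit in the last place, so the latitude may be off by as much as 1e-06°.
Along the meridian that is 1e-06° × 111000 m/° = 0.111 m.
In feet: 0.111 m ÷ 0.3048 ≈ 0.36417 ft.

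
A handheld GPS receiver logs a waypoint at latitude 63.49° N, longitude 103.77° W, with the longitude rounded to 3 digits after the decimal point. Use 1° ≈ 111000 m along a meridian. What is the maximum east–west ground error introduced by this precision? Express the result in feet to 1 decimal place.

81.3 feet

Rounding to 3 decimal places leaves the longitude within ±0.0005° of the true value.
At latitude 63.49° a degree of longitude spans 111000 m × cos 63.49° = 111000 × 0.4464 ≈ 49545.3 m.
So at most 0.0005° × 49545.3 ≈ 24.7726 m east–west.
In feet: 24.7726 m ÷ 0.3048 ≈ 81.275 ft.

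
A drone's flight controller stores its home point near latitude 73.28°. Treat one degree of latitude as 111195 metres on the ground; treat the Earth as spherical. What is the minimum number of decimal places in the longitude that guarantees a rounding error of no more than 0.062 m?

6

At 73.28° one degree of longitude covers 111195 × cos 73.28° ≈ 111195 × 0.2877 ≈ 31990.2 m.
With N decimal places the half-ulp bound is 0.5·10⁻ᴺ°, or 0.5·10⁻ᴺ × 31990.2 m on the ground.
Need 0.5 × 31990.2 × 10⁻ᴺ ≤ 0.062 → 10⁻ᴺ ≤ 3.876e-06, so N ≥ 5.41.
N = 5 would give 0.16 m (too coarse); N = 6 gives 0.016 m ≤ 0.062 m.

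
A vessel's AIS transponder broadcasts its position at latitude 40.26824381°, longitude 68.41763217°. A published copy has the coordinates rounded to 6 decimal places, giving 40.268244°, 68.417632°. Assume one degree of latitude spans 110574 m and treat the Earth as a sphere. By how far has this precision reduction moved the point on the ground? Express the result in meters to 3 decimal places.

0.025 meters

Δlat = 40.26824381 − 40.268244 = -0.00000019°; Δlon = 68.41763217 − 68.417632 = +0.00000017°.
North–south shift: -0.00000019 × 110574 = -0.0210091 m.
East–west at this latitude: 0.00000017° × 110574 × cos 40.2682° ≈ 0.00000017 × 84370.9 = 0.0143431 m.
Distance: √(0.0210091² + 0.0143431²) ≈ 0.0254382 m.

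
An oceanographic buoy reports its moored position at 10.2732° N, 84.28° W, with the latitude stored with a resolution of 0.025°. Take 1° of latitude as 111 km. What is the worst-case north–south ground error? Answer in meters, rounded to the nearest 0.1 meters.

1387.5 meters

With a 0.025° grid the true value lies within half a step, ±0.025°/2 = ±0.0125°, of the stored one.
Along the meridian that is 0.0125° × 111000 m/° = 1387.5 m.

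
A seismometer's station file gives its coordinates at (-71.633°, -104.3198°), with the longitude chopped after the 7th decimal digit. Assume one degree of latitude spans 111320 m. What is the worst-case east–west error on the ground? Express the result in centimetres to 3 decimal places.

0.351 centimetres

Truncating at 7 decimal places can drop up to a full unit in the last place, so the longitude may be off by as much as 1e-07°.
At latitude 71.633° a degree of longitude spans 111320 m × cos 71.633° = 111320 × 0.3151 ≈ 35077.2 m.
East–west error: 1e-07° × 35077.2 m/° ≈ 0.00350772 m.
That is 0.00350772 m = 0.35077 cm.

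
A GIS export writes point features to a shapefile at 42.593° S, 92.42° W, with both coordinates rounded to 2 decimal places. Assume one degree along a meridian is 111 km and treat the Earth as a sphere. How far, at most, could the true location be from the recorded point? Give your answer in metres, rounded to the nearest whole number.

Rounding to 2 decimal places leaves each coordinate within ±0.005° of the true value.
North–south component: 0.005° × 111000 = 555 m.
Longitude error → 0.005 × 111000 × cos 42.593° = 0.005 × 111000 × 0.7362 ≈ 408.58 m.
Worst case both components are at the extreme and orthogonal: √(555² + 408.58²) ≈ 689.175 m.

689 metres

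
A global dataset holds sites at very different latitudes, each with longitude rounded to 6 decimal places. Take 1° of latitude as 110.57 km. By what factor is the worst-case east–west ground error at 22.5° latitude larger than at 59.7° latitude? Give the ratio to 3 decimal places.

Rounding to 6 decimal places leaves the longitude within ±5e-07° of the true value.
At 22.5°: 5e-07° × 110570 × cos 22.5° = 5e-07 × 110570 × 0.9239 ≈ 0.051077 m.
Error at 59.7° = 5e-07° × 110570 × cos 59.7° ≈ 0.055285 × 0.5045 = 0.027893 m.
Ratio: 0.051077 / 0.027893 = cos 22.5° / cos 59.7° ≈ 1.8312.

1.831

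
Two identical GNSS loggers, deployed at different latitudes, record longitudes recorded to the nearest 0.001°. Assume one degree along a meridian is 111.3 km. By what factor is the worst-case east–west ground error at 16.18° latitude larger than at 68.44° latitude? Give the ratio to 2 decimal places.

Rounding to 3 decimal places leaves the longitude within ±0.0005° of the true value.
At 16.18°: 0.0005° × 111300 × cos 16.18° = 0.0005 × 111300 × 0.9604 ≈ 53.446 m.
At 68.44°: 0.0005° × 111300 × cos 68.44° = 0.0005 × 111300 × 0.3675 ≈ 20.45 m.
Ratio: 53.446 / 20.45 = cos 16.18° / cos 68.44° ≈ 2.6135.

2.61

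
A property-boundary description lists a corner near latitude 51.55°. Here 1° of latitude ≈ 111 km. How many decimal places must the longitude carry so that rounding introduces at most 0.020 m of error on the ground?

7 decimal places

At 51.55° one degree of longitude covers 111000 × cos 51.55° ≈ 111000 × 0.6218 ≈ 69023.3 m.
Rounding to N decimal places gives at most 0.5 × 10⁻ᴺ degrees of error, i.e. 0.5 × 10⁻ᴺ × 69023.3 m.
Setting 34511.6 × 10⁻ᴺ ≤ 0.020 gives 10ᴺ ≥ 1.726e+06, i.e. N ≥ 6.24.
N = 6 would give 0.0345 m (too coarse); N = 7 gives 0.00345 m ≤ 0.020 m.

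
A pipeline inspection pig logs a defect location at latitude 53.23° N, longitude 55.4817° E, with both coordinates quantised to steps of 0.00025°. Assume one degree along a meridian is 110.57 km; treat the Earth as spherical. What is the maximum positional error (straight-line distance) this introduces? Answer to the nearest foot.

With a 0.00025° grid the true value lies within half a step, ±0.00025°/2 = ±0.000125°, of the stored one.
N–S: 0.000125° × 110570 m/° = 13.8213 m.
E–W at 53.23°: 0.000125° × 110570 × cos 53.23° = 0.000125 × 110570 × 0.5986 ≈ 8.27346 m.
The two errors are perpendicular, so the maximum displacement is √(13.8213² + 8.27346²) ≈ 16.1083 m.
In feet: 16.1083 m ÷ 0.3048 ≈ 52.849 ft.

53 feet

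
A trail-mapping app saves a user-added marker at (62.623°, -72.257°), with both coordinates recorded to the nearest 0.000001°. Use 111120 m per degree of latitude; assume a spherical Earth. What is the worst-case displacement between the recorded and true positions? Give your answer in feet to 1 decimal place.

0.2 feet

Rounding to 6 decimal places leaves each coordinate within ±5e-07° of the true value.
Latitude error → 5e-07 × 111120 = 0.05556 m along the meridian.
E–W at 62.623°: 5e-07° × 111120 × cos 62.623° = 5e-07 × 111120 × 0.4598 ≈ 0.0255489 m.
The two errors are perpendicular, so the maximum displacement is √(0.05556² + 0.0255489²) ≈ 0.0611528 m.
In feet: 0.0611528 m ÷ 0.3048 ≈ 0.20063 ft.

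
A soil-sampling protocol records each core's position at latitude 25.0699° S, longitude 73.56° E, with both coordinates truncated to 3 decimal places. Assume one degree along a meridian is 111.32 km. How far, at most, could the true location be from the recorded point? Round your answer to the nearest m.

Truncating at 3 decimal places can drop up to a full unit in the last place, so each coordinate may be off by as much as 0.001°.
Latitude error → 0.001 × 111320 = 111.32 m along the meridian.
Longitude error → 0.001 × 111320 × cos 25.0699° = 0.001 × 111320 × 0.9058 ≈ 100.833 m.
The two errors are perpendicular, so the maximum displacement is √(111.32² + 100.833²) ≈ 150.198 m.

150 m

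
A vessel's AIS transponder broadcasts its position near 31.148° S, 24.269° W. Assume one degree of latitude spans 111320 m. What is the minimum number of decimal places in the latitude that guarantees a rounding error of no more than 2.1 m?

One degree of latitude covers 111320 m.
With N decimal places the half-ulp bound is 0.5·10⁻ᴺ°, or 0.5·10⁻ᴺ × 111320 m on the ground.
Setting 55660 × 10⁻ᴺ ≤ 2.1 gives 10ᴺ ≥ 2.65e+04, i.e. N ≥ 4.42.
So 5 decimal places suffice (0.557 m); 4 would allow up to 5.57 m.

5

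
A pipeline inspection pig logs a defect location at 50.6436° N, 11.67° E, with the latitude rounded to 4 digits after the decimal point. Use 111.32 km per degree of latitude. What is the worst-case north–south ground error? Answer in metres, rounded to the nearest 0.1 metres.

Rounding to 4 decimal places leaves the latitude within ±5e-05° of the true value.
So the N–S error is at most 5e-05 × 111320 = 5.566 m.

5.6 metres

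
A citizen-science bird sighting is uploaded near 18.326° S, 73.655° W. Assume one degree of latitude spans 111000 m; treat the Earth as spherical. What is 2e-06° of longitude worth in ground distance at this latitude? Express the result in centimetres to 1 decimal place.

21.1 centimetres

At 18.326° a degree of longitude is 111000 × cos 18.326° ≈ 105370 m, so 2e-06° corresponds to 0.210741 m.
That is 0.210741 m = 21.074 cm.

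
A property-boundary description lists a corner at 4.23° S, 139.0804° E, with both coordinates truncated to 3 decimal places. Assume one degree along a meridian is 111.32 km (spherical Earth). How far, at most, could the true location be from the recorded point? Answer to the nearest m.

157 m

Truncating at 3 decimal places can drop up to a full unit in the last place, so each coordinate may be off by as much as 0.001°.
North–south component: 0.001° × 111320 = 111.32 m.
E–W at 4.23°: 0.001° × 111320 × cos 4.23° = 0.001 × 111320 × 0.9973 ≈ 111.017 m.
Combining orthogonally: (111.32² + 111.017²)^½ ≈ 157.216 m.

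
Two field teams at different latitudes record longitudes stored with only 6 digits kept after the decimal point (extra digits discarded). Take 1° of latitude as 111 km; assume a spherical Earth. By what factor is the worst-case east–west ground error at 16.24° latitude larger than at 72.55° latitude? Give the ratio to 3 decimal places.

3.202

Truncating at 6 decimal places can drop up to a full unit in the last place, so the longitude may be off by as much as 1e-06°.
Error at 16.24° = 1e-06° × 111000 × cos 16.24° ≈ 0.111 × 0.9601 = 0.10657 m.
Error at 72.55° = 1e-06° × 111000 × cos 72.55° ≈ 0.111 × 0.2999 = 0.033286 m.
Ratio: 0.10657 / 0.033286 = cos 16.24° / cos 72.55° ≈ 3.2017.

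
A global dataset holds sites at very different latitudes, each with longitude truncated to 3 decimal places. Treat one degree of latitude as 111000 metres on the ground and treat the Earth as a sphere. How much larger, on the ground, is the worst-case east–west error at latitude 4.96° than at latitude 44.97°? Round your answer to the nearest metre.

32 metres

Truncating at 3 decimal places can drop up to a full unit in the last place, so the longitude may be off by as much as 0.001°.
At 4.96°: 0.001° × 111000 × cos 4.96° = 0.001 × 111000 × 0.9963 ≈ 110.58 m.
At 44.97°: 0.001° × 111000 × cos 44.97° = 0.001 × 111000 × 0.7075 ≈ 78.53 m.
Difference: 110.58 − 78.53 = 32.054 m.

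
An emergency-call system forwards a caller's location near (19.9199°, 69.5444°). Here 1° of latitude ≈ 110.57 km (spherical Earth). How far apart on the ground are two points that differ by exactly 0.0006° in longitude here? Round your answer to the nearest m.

62 m

At 19.9199° a degree of longitude is 110570 × cos 19.9199° ≈ 103955 m, so 0.0006° corresponds to 62.3727 m.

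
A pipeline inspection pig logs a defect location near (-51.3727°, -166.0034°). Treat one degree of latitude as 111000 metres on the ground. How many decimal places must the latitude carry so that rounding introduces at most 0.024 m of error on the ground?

7

One degree of latitude covers 111000 m.
N decimal places → at most half a unit in the last place, 0.5 × 10⁻ᴺ° = 111000/2 × 10⁻ᴺ m.
Setting 55500 × 10⁻ᴺ ≤ 0.024 gives 10ᴺ ≥ 2.312e+06, i.e. N ≥ 6.36.
N = 6 would give 0.0555 m (too coarse); N = 7 gives 0.00555 m ≤ 0.024 m.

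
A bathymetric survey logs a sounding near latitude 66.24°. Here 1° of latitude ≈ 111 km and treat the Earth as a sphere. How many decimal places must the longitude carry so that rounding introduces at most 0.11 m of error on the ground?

At 66.24° one degree of longitude covers 111000 × cos 66.24° ≈ 111000 × 0.4029 ≈ 44722.6 m.
N decimal places → at most half a unit in the last place, 0.5 × 10⁻ᴺ° = 44722.6/2 × 10⁻ᴺ m.
Setting 22361.3 × 10⁻ᴺ ≤ 0.11 gives 10ᴺ ≥ 2.033e+05, i.e. N ≥ 5.31.
So 6 decimal places suffice (0.0224 m); 5 would allow up to 0.224 m.

6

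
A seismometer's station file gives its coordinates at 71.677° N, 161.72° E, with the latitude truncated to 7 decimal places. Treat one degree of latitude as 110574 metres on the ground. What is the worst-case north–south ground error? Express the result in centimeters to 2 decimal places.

Truncating at 7 decimal places can drop up to a full unit in the last place, so the latitude may be off by as much as 1e-07°.
Along the meridian that is 1e-07° × 110574 m/° = 0.0110574 m.
That is 0.0110574 m = 1.1057 cm.

1.11 centimeters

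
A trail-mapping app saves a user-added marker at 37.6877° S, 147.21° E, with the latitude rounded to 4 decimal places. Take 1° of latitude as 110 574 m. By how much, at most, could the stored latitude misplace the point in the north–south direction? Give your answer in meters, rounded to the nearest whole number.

Rounding to 4 decimal places leaves the latitude within ±5e-05° of the true value.
So the N–S error is at most 5e-05 × 110574 = 5.5287 m.

6 meters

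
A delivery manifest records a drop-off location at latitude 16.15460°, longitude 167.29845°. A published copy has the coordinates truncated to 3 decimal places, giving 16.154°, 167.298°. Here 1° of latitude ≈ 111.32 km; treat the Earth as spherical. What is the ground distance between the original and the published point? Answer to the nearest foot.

270 feet

The latitude changed by +0.00060° and the longitude by +0.00045°.
N–S: 0.00060° × 111320 m/° = 66.792 m.
E–W at 16.154°: 0.00045° × 111320 × cos 16.154° = 0.00045 × 111320 × 0.9605 ≈ 48.1162 m.
Distance: √(66.792² + 48.1162²) ≈ 82.3185 m.
In feet: 82.3185 m ÷ 0.3048 ≈ 270.07 ft.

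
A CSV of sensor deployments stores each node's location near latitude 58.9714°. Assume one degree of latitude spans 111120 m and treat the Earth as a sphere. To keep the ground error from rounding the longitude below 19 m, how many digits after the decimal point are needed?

4 decimal places

At 58.9714° one degree of longitude covers 111120 × cos 58.9714° ≈ 111120 × 0.5155 ≈ 57278.6 m.
With N decimal places the half-ulp bound is 0.5·10⁻ᴺ°, or 0.5·10⁻ᴺ × 57278.6 m on the ground.
Setting 28639.3 × 10⁻ᴺ ≤ 19 gives 10ᴺ ≥ 1507, i.e. N ≥ 3.18.
N = 3 would give 28.6 m (too coarse); N = 4 gives 2.86 m ≤ 19 m.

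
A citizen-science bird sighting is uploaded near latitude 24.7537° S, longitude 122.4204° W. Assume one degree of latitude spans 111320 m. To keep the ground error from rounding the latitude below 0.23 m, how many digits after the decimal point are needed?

One degree of latitude covers 111320 m.
Rounding to N decimal places gives at most 0.5 × 10⁻ᴺ degrees of error, i.e. 0.5 × 10⁻ᴺ × 111320 m.
Need 0.5 × 111320 × 10⁻ᴺ ≤ 0.23 → 10⁻ᴺ ≤ 4.132e-06, so N ≥ 5.38.
At 5 places the error can reach 0.557 m, but 6 places keeps it to 0.0557 m.

6 decimal places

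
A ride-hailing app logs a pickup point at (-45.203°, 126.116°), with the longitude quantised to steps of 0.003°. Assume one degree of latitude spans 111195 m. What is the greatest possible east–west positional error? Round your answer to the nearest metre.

With a 0.003° grid the true value lies within half a step, ±0.003°/2 = ±0.0015°, of the stored one.
Parallels shrink by cos φ, so at 45.203° a degree of longitude is 111195 × 0.7046 ≈ 78347.7 m.
East–west error: 0.0015° × 78347.7 m/° ≈ 117.522 m.

118 metres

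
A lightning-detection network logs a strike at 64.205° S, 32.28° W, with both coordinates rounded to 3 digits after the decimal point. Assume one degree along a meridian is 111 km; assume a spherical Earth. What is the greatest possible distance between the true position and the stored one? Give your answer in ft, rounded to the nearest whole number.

199 ft

Rounding to 3 decimal places leaves each coordinate within ±0.0005° of the true value.
North–south component: 0.0005° × 111000 = 55.5 m.
Longitude error → 0.0005 × 111000 × cos 64.205° = 0.0005 × 111000 × 0.4352 ≈ 24.151 m.
The two errors are perpendicular, so the maximum displacement is √(55.5² + 24.151²) ≈ 60.527 m.
Converting: 60.527 m × 3.2808 ft/m ≈ 198.58 ft.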